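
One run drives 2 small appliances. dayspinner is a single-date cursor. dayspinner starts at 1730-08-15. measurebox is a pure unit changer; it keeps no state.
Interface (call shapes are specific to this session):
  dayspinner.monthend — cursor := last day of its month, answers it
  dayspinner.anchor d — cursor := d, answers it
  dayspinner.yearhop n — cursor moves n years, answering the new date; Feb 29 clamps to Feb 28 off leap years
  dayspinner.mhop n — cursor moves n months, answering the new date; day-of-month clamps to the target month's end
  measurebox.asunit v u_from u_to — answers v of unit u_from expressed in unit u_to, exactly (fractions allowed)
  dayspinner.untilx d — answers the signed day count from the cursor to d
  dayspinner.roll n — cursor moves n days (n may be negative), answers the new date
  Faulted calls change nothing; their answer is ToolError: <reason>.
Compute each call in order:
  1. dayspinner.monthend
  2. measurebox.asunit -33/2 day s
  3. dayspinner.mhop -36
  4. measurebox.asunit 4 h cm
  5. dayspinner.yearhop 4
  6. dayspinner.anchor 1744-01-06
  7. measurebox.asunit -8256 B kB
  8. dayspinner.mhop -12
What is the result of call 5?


I invoke dayspinner.monthend, → 1730-08-31.
Invoking measurebox.asunit on v='-33/2', u_from='day', u_to='s', → -1425600.
Invoking dayspinner.mhop on n='-36', and get 1727-08-31.
Using measurebox.asunit on v='4', u_from='h', u_to='cm', giving ToolError: incompatible units.
Next I call dayspinner.yearhop on n='4', and see 1731-08-31.
Now I run dayspinner.anchor on d='1744-01-06', and get 1744-01-06.
Invoking measurebox.asunit on v='-8256', u_from='B', u_to='kB', giving -1032/125.
Invoking dayspinner.mhop on n='-12', and observe 1743-01-06.

Answer: 1731-08-31


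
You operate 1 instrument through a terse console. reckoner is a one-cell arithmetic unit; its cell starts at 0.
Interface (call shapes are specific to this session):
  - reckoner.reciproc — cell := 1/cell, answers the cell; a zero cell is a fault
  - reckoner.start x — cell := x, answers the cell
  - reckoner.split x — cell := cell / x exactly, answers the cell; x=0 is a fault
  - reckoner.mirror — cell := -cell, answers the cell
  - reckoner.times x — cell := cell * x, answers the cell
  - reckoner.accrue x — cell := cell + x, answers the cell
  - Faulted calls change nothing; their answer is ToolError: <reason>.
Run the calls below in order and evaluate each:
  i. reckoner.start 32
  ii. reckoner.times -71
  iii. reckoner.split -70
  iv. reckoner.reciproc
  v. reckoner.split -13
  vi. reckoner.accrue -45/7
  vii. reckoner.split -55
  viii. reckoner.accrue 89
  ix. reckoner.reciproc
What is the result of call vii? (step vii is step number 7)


$ reckoner.start x: 32
= 32
$ reckoner.times x: -71
= -2272
$ reckoner.split x: -70
= 1136/35
$ reckoner.reciproc
= 35/1136
$ reckoner.split x: -13
= -35/14768
$ reckoner.accrue x: -45/7
= -664805/103376
$ reckoner.split x: -55
= 132961/1137136
$ reckoner.accrue x: 89
= 101338065/1137136
$ reckoner.reciproc
= 1137136/101338065

Answer: 132961/1137136


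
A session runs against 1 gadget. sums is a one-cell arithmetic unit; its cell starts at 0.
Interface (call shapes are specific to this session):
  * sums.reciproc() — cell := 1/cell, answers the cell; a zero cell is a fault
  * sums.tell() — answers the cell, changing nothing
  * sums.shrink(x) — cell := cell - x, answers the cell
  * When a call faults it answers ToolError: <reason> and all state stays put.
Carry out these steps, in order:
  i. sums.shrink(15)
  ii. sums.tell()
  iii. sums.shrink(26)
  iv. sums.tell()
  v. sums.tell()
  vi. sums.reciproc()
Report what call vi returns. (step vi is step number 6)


;; 1. sums.shrink(15) -> -15
;; 2. sums.tell() -> -15
;; 3. sums.shrink(26) -> -41
;; 4. sums.tell() -> -41
;; 5. sums.tell() -> -41
;; 6. sums.reciproc() -> -1/41

Answer: -1/41


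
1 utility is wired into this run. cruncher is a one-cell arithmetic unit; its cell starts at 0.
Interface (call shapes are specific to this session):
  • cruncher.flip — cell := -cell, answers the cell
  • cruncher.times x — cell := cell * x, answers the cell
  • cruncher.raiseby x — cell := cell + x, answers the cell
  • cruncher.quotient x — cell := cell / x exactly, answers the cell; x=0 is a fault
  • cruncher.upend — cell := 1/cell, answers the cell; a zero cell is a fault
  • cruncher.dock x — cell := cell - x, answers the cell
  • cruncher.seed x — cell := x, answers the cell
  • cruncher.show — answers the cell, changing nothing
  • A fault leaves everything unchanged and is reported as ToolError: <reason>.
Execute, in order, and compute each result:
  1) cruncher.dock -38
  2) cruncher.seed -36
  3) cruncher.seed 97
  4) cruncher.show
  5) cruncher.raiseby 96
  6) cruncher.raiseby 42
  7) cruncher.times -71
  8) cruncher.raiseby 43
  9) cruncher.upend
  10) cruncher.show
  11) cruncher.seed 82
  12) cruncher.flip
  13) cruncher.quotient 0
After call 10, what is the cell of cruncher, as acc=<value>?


Answer: acc=-1/16642

Derivation:
-- 1. dock(x='-38') ~> 38
-- 2. seed(x='-36') ~> -36
-- 3. seed(x='97') ~> 97
-- 4. show() ~> 97
-- 5. raiseby(x='96') ~> 193
-- 6. raiseby(x='42') ~> 235
-- 7. times(x='-71') ~> -16685
-- 8. raiseby(x='43') ~> -16642
-- 9. upend() ~> -1/16642
-- 10. show() ~> -1/16642
-- 11. seed(x='82') ~> 82
-- 12. flip() ~> -82
-- 13. quotient(x='0') ~> ToolError: division by zero


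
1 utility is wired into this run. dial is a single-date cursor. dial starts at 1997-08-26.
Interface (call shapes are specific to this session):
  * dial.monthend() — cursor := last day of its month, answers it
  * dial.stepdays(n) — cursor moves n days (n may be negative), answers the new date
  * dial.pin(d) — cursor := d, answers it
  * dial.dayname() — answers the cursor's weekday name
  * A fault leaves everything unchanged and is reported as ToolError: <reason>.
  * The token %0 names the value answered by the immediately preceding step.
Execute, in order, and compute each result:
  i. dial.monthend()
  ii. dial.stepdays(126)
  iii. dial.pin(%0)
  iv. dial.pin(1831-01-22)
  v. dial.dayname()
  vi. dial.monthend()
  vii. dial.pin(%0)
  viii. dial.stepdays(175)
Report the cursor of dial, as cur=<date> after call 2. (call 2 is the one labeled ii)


Answer: cur=1998-01-04

Derivation:
Invoking monthend(), → 1997-08-31.
Using stepdays using n='126', and observe 1998-01-04.
I run pin using d='%0', and see 1998-01-04.
I run pin using d='1831-01-22': 1831-01-22.
I call dayname(): Saturday.
Invoking monthend, and get 1831-01-31.
I use pin using d='%0', yielding 1831-01-31.
Next I call stepdays using n='175', → 1831-07-25.


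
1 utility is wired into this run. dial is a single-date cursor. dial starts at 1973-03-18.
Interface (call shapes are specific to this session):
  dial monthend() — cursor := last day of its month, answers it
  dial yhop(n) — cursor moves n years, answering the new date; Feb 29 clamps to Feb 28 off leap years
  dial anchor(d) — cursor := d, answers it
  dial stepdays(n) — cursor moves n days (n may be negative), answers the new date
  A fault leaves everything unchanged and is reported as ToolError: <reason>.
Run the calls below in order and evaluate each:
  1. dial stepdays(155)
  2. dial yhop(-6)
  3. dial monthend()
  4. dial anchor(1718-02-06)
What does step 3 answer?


// dial stepdays(n→155) => 1973-08-20
// dial yhop(n→-6) => 1967-08-20
// dial monthend() => 1967-08-31
// dial anchor(d→1718-02-06) => 1718-02-06

Answer: 1967-08-31


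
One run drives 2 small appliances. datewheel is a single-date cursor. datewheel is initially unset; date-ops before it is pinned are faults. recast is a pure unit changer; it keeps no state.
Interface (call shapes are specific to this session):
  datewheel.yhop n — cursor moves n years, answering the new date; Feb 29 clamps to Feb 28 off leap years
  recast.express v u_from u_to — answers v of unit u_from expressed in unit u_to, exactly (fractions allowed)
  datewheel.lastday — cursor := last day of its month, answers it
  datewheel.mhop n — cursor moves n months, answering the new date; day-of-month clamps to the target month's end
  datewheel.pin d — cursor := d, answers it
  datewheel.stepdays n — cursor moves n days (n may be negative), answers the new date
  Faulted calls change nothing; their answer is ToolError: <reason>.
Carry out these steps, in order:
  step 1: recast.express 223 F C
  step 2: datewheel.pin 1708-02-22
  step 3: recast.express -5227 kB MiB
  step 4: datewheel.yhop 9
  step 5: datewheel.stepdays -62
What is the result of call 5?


==> recast.express(v: 223, u_from: F, u_to: C)
<== 955/9
==> datewheel.pin(d: 1708-02-22)
<== 1708-02-22
==> recast.express(v: -5227, u_from: kB, u_to: MiB)
<== -653375/131072
==> datewheel.yhop(n: 9)
<== 1717-02-22
==> datewheel.stepdays(n: -62)
<== 1716-12-22

Answer: 1716-12-22


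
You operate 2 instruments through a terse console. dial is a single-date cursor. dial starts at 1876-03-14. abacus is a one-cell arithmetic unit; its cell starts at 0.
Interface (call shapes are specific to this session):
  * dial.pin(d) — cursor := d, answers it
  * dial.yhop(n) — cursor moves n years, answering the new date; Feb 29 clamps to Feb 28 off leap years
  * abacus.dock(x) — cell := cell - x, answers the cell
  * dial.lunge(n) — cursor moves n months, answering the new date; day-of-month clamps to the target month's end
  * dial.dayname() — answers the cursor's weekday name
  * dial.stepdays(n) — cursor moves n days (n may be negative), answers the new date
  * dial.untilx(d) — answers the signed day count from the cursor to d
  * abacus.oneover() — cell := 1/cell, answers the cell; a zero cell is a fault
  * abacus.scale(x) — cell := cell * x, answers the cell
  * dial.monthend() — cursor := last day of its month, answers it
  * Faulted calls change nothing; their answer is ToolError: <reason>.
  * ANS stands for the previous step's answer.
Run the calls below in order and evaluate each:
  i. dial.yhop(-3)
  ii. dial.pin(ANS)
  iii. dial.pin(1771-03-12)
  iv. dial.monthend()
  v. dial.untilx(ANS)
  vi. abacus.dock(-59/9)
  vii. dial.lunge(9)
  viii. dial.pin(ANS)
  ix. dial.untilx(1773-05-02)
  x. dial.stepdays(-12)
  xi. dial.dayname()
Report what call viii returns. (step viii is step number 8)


-> yhop(n=-3)
<- 1873-03-14
-> pin(d=ANS)
<- 1873-03-14
-> pin(d=1771-03-12)
<- 1771-03-12
-> monthend()
<- 1771-03-31
-> untilx(d=ANS)
<- 0
-> dock(x=-59/9)
<- 59/9
-> lunge(n=9)
<- 1771-12-31
-> pin(d=ANS)
<- 1771-12-31
-> untilx(d=1773-05-02)
<- 488
-> stepdays(n=-12)
<- 1771-12-19
-> dayname()
<- Thursday

Answer: 1771-12-31


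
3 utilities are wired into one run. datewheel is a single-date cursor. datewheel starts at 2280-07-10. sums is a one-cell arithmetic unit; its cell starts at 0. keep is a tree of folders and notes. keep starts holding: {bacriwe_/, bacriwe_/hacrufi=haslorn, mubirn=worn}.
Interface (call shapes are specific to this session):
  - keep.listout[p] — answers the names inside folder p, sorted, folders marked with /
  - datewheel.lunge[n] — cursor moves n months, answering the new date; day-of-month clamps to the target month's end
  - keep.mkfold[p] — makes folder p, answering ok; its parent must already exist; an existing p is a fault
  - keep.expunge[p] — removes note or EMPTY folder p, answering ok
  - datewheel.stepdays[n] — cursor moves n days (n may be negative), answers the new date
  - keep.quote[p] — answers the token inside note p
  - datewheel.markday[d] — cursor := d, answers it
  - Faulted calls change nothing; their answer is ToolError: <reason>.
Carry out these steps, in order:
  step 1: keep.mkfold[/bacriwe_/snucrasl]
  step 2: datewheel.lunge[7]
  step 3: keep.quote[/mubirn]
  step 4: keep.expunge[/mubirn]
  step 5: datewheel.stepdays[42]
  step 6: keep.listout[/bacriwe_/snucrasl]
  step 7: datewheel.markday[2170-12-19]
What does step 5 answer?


% mkfold(p: /bacriwe_/snucrasl) => ok
% lunge(n: 7) => 2281-02-10
% quote(p: /mubirn) => worn
% expunge(p: /mubirn) => ok
% stepdays(n: 42) => 2281-03-24
% listout(p: /bacriwe_/snucrasl) => []
% markday(d: 2170-12-19) => 2170-12-19

Answer: 2281-03-24


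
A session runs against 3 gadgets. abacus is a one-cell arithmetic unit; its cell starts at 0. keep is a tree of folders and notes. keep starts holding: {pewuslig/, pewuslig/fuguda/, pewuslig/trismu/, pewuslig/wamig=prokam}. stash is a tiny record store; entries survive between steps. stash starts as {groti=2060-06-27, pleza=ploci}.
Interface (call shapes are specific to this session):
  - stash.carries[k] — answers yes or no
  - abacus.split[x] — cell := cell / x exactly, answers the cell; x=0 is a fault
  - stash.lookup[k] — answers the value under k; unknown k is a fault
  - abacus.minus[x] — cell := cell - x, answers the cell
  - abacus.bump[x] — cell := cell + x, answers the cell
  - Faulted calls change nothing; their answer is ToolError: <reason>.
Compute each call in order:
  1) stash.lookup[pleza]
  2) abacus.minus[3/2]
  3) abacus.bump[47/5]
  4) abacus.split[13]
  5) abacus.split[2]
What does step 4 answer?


Answer: 79/130

Derivation:
>>> lookup k→pleza
  ploci
>>> minus x→3/2
  -3/2
>>> bump x→47/5
  79/10
>>> split x→13
  79/130
>>> split x→2
  79/260


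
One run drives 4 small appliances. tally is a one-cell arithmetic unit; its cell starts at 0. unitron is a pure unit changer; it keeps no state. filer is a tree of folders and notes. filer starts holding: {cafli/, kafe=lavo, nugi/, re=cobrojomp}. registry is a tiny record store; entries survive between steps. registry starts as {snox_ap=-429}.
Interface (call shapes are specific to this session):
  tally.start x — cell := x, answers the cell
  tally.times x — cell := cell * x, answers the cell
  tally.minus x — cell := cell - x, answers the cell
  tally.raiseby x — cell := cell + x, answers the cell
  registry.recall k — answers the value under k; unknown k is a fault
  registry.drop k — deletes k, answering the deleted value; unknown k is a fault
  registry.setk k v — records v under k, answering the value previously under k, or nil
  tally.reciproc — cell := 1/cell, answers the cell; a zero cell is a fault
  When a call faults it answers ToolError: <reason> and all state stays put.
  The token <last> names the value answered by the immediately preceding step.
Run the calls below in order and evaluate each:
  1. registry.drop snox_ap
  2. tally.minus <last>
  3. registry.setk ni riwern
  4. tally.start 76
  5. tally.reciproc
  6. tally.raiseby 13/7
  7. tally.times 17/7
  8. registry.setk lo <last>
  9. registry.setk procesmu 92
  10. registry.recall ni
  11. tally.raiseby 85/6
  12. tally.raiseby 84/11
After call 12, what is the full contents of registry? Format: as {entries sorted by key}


Answer: {lo=16915/3724, ni=riwern, procesmu=92}

Derivation:
·→ registry.drop(k→snox_ap)
·← -429
·→ tally.minus(x→<last>)
·← 429
·→ registry.setk(k→ni, v→riwern)
·← nil
·→ tally.start(x→76)
·← 76
·→ tally.reciproc()
·← 1/76
·→ tally.raiseby(x→13/7)
·← 995/532
·→ tally.times(x→17/7)
·← 16915/3724
·→ registry.setk(k→lo, v→<last>)
·← nil
·→ registry.setk(k→procesmu, v→92)
·← nil
·→ registry.recall(k→ni)
·← riwern
·→ tally.raiseby(x→85/6)
·← 209015/11172
·→ tally.raiseby(x→84/11)
·← 3237613/122892


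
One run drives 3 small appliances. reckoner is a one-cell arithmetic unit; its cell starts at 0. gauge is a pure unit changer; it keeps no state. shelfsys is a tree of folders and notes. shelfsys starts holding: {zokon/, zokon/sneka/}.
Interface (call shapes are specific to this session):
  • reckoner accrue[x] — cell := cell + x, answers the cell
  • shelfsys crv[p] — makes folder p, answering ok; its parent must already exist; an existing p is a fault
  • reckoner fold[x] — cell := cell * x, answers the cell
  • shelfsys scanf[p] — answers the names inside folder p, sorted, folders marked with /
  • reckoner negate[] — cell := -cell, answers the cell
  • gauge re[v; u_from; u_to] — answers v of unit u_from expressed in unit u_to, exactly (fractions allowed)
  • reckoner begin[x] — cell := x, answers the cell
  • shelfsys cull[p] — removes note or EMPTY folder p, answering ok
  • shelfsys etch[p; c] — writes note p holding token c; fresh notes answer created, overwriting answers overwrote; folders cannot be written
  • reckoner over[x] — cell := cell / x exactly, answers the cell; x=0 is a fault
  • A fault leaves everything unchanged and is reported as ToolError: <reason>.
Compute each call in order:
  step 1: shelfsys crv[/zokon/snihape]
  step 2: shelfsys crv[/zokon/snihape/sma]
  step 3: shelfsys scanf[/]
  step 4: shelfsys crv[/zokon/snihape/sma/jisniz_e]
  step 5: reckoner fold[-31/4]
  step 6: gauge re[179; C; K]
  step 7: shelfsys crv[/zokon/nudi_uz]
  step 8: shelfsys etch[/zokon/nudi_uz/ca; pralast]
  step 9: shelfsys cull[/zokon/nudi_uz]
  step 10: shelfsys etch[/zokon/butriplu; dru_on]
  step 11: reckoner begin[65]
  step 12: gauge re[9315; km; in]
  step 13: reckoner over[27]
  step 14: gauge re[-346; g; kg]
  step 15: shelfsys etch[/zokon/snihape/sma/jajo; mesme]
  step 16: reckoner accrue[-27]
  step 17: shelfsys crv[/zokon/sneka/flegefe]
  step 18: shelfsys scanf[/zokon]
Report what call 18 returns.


~$ shelfsys crv p: /zokon/snihape
= ok
~$ shelfsys crv p: /zokon/snihape/sma
= ok
~$ shelfsys scanf p: /
= [zokon/]
~$ shelfsys crv p: /zokon/snihape/sma/jisniz_e
= ok
~$ reckoner fold x: -31/4
= 0
~$ gauge re v: 179 u_from: C u_to: K
= 9043/20
~$ shelfsys crv p: /zokon/nudi_uz
= ok
~$ shelfsys etch p: /zokon/nudi_uz/ca c: pralast
= created
~$ shelfsys cull p: /zokon/nudi_uz
= ToolError: not empty
~$ shelfsys etch p: /zokon/butriplu c: dru_on
= created
~$ reckoner begin x: 65
= 65
~$ gauge re v: 9315 u_from: km u_to: in
= 46575000000/127
~$ reckoner over x: 27
= 65/27
~$ gauge re v: -346 u_from: g u_to: kg
= -173/500
~$ shelfsys etch p: /zokon/snihape/sma/jajo c: mesme
= created
~$ reckoner accrue x: -27
= -664/27
~$ shelfsys crv p: /zokon/sneka/flegefe
= ok
~$ shelfsys scanf p: /zokon
= [butriplu, nudi_uz/, sneka/, snihape/]

Answer: [butriplu, nudi_uz/, sneka/, snihape/]


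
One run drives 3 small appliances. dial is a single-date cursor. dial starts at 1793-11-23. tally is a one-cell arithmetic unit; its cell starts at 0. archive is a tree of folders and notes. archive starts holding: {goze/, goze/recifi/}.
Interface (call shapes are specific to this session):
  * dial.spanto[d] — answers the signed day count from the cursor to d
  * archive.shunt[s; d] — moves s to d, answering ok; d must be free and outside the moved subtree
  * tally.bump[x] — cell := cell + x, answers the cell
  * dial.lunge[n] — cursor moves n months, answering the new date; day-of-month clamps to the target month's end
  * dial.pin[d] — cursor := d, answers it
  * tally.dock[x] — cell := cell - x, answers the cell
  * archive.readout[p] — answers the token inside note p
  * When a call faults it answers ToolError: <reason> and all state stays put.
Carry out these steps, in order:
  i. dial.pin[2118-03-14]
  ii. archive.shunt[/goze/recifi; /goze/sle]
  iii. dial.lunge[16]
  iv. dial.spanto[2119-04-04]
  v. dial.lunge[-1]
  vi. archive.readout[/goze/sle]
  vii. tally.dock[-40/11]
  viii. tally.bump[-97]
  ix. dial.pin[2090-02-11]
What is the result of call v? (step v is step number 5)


>>> dial.pin 2118-03-14
[out] 2118-03-14
>>> archive.shunt /goze/recifi /goze/sle
[out] ok
>>> dial.lunge 16
[out] 2119-07-14
>>> dial.spanto 2119-04-04
[out] -101
>>> dial.lunge -1
[out] 2119-06-14
>>> archive.readout /goze/sle
[out] ToolError: is a directory
>>> tally.dock -40/11
[out] 40/11
>>> tally.bump -97
[out] -1027/11
>>> dial.pin 2090-02-11
[out] 2090-02-11

Answer: 2119-06-14


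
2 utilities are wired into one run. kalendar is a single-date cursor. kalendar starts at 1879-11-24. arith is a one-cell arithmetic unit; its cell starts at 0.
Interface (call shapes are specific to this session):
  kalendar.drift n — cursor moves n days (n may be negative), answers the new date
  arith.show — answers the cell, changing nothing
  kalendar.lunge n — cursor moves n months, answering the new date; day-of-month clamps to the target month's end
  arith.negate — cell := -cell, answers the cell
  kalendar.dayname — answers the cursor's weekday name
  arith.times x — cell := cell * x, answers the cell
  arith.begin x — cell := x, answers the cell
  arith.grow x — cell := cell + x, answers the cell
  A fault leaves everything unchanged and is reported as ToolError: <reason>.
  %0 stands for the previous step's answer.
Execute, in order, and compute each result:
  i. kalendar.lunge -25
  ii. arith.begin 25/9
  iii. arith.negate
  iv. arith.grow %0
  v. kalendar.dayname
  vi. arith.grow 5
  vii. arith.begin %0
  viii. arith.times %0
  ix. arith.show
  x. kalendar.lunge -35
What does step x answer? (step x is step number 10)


Answer: 1874-11-24

Derivation:
>> kalendar.lunge(n='-25')
<< 1877-10-24
>> arith.begin(x='25/9')
<< 25/9
>> arith.negate()
<< -25/9
>> arith.grow(x='%0')
<< -50/9
>> kalendar.dayname()
<< Wednesday
>> arith.grow(x='5')
<< -5/9
>> arith.begin(x='%0')
<< -5/9
>> arith.times(x='%0')
<< 25/81
>> arith.show()
<< 25/81
>> kalendar.lunge(n='-35')
<< 1874-11-24


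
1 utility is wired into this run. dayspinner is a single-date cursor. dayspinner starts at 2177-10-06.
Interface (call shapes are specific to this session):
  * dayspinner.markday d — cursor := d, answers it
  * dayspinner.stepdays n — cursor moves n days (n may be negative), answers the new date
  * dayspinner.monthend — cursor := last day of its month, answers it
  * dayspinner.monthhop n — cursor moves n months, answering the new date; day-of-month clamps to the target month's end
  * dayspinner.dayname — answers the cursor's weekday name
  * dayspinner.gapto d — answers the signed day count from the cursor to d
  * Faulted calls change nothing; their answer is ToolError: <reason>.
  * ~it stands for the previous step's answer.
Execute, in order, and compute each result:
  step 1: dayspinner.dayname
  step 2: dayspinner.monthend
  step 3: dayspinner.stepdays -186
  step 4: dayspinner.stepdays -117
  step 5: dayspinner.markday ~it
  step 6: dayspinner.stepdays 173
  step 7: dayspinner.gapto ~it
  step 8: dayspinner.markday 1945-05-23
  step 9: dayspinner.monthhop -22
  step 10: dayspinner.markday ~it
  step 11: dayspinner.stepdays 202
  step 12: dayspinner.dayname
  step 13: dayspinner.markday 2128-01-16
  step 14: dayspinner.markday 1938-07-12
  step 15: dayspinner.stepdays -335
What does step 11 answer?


[in] dayspinner.dayname
= Monday
[in] dayspinner.monthend
= 2177-10-31
[in] dayspinner.stepdays n='-186'
= 2177-04-28
[in] dayspinner.stepdays n='-117'
= 2177-01-01
[in] dayspinner.markday d='~it'
= 2177-01-01
[in] dayspinner.stepdays n='173'
= 2177-06-23
[in] dayspinner.gapto d='~it'
= 0
[in] dayspinner.markday d='1945-05-23'
= 1945-05-23
[in] dayspinner.monthhop n='-22'
= 1943-07-23
[in] dayspinner.markday d='~it'
= 1943-07-23
[in] dayspinner.stepdays n='202'
= 1944-02-10
[in] dayspinner.dayname
= Thursday
[in] dayspinner.markday d='2128-01-16'
= 2128-01-16
[in] dayspinner.markday d='1938-07-12'
= 1938-07-12
[in] dayspinner.stepdays n='-335'
= 1937-08-11

Answer: 1944-02-10


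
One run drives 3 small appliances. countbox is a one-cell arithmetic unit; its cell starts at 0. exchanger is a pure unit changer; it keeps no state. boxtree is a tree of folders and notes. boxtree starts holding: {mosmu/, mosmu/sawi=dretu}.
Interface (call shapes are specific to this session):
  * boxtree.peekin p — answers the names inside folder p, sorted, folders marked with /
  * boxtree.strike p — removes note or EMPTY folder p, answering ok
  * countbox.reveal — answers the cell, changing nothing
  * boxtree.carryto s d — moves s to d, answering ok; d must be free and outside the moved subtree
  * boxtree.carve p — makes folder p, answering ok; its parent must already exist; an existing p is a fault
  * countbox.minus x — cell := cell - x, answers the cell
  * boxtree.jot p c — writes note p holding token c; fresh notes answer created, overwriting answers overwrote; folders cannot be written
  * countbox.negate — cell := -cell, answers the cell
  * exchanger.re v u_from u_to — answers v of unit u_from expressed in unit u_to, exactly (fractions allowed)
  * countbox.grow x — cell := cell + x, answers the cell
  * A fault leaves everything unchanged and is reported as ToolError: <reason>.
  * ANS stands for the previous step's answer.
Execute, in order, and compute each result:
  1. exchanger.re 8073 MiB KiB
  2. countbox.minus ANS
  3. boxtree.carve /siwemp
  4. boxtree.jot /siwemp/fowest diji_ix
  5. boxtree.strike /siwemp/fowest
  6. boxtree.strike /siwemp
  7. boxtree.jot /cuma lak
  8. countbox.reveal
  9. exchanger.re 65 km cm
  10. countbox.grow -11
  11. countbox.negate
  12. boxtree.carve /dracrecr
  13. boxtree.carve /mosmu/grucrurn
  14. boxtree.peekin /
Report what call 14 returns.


-- exchanger.re(8073, MiB, KiB) => 8266752
-- countbox.minus(ANS) => -8266752
-- boxtree.carve(/siwemp) => ok
-- boxtree.jot(/siwemp/fowest, diji_ix) => created
-- boxtree.strike(/siwemp/fowest) => ok
-- boxtree.strike(/siwemp) => ok
-- boxtree.jot(/cuma, lak) => created
-- countbox.reveal() => -8266752
-- exchanger.re(65, km, cm) => 6500000
-- countbox.grow(-11) => -8266763
-- countbox.negate() => 8266763
-- boxtree.carve(/dracrecr) => ok
-- boxtree.carve(/mosmu/grucrurn) => ok
-- boxtree.peekin(/) => [cuma, dracrecr/, mosmu/]

Answer: [cuma, dracrecr/, mosmu/]


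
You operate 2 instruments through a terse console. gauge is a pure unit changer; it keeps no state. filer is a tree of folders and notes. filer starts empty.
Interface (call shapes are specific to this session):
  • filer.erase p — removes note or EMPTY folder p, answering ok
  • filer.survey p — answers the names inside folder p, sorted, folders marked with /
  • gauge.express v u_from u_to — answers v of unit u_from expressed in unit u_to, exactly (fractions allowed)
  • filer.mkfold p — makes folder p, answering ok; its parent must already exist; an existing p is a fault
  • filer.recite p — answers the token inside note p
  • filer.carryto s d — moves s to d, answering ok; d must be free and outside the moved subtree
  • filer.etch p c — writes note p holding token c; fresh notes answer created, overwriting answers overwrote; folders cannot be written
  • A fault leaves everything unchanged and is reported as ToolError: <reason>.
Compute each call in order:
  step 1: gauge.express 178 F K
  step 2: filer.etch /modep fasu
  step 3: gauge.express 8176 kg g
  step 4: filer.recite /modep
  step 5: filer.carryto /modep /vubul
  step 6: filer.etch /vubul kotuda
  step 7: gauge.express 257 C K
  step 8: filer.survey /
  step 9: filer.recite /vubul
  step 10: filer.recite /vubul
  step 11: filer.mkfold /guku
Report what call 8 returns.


Answer: [vubul]

Derivation:
→ gauge.express(v=178, u_from=F, u_to=K)
← 63767/180
→ filer.etch(p=/modep, c=fasu)
← created
→ gauge.express(v=8176, u_from=kg, u_to=g)
← 8176000
→ filer.recite(p=/modep)
← fasu
→ filer.carryto(s=/modep, d=/vubul)
← ok
→ filer.etch(p=/vubul, c=kotuda)
← overwrote
→ gauge.express(v=257, u_from=C, u_to=K)
← 10603/20
→ filer.survey(p=/)
← [vubul]
→ filer.recite(p=/vubul)
← kotuda
→ filer.recite(p=/vubul)
← kotuda
→ filer.mkfold(p=/guku)
← ok


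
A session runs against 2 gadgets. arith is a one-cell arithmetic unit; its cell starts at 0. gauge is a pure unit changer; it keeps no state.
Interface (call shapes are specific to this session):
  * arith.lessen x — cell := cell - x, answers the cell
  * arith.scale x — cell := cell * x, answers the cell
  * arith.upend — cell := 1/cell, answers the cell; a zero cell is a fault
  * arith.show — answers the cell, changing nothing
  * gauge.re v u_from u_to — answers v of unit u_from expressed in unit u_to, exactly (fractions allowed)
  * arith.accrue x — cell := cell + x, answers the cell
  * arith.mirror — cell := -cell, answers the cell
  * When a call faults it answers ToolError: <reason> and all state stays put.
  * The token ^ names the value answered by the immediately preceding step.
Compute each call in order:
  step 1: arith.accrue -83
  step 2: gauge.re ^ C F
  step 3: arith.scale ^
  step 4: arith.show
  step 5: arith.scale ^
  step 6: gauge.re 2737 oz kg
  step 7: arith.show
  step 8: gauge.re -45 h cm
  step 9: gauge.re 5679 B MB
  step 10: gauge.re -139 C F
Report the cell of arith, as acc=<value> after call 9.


Answer: acc=2373735841/25

Derivation:
> arith.accrue x→-83
:: -83
> gauge.re v→^ u_from→C u_to→F
:: -587/5
> arith.scale x→^
:: 48721/5
> arith.show
:: 48721/5
> arith.scale x→^
:: 2373735841/25
> gauge.re v→2737 u_from→oz u_to→kg
:: 124148231669/1600000000
> arith.show
:: 2373735841/25
> gauge.re v→-45 u_from→h u_to→cm
:: ToolError: incompatible units
> gauge.re v→5679 u_from→B u_to→MB
:: 5679/1000000
> gauge.re v→-139 u_from→C u_to→F
:: -1091/5


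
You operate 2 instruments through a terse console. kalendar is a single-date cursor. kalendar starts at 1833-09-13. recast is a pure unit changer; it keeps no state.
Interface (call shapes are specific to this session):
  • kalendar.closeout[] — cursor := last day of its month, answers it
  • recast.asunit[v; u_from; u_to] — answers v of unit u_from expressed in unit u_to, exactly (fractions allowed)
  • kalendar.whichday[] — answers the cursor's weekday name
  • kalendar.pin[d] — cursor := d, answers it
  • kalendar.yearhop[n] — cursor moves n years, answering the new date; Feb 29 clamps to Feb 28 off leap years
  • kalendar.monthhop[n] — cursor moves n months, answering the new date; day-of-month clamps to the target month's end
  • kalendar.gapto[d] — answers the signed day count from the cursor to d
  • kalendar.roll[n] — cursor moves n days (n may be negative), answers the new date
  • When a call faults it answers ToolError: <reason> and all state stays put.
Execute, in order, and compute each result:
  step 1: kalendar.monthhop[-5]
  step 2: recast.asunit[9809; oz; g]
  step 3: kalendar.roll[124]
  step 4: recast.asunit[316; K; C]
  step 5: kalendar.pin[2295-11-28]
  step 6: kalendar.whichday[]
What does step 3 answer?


-> kalendar.monthhop(n=-5)
<- 1833-04-13
-> recast.asunit(v=9809, u_from=oz, u_to=g)
<- 444928755733/1600000
-> kalendar.roll(n=124)
<- 1833-08-15
-> recast.asunit(v=316, u_from=K, u_to=C)
<- 857/20
-> kalendar.pin(d=2295-11-28)
<- 2295-11-28
-> kalendar.whichday()
<- Thursday

Answer: 1833-08-15


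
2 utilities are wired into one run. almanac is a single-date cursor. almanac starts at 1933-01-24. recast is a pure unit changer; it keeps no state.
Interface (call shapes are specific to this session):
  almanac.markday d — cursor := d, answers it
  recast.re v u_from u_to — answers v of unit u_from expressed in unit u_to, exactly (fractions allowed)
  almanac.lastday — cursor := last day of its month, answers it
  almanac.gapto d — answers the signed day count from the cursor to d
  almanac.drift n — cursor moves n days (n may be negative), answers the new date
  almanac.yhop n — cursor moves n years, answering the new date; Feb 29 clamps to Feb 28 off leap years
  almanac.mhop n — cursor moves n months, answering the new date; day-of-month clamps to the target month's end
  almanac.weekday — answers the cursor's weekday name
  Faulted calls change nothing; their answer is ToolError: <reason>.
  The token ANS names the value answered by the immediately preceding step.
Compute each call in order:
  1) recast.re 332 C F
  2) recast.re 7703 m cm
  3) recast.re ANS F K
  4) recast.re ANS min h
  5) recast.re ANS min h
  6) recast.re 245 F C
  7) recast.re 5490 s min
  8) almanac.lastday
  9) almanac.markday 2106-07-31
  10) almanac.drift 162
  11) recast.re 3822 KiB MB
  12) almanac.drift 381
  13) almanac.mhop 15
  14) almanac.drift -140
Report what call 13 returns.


Answer: 2109-04-25

Derivation:
// 1. recast.re(v: 332, u_from: C, u_to: F) ~> 3148/5
// 2. recast.re(v: 7703, u_from: m, u_to: cm) ~> 770300
// 3. recast.re(v: ANS, u_from: F, u_to: K) ~> 25691989/60
// 4. recast.re(v: ANS, u_from: min, u_to: h) ~> 25691989/3600
// 5. recast.re(v: ANS, u_from: min, u_to: h) ~> 25691989/216000
// 6. recast.re(v: 245, u_from: F, u_to: C) ~> 355/3
// 7. recast.re(v: 5490, u_from: s, u_to: min) ~> 183/2
// 8. almanac.lastday() ~> 1933-01-31
// 9. almanac.markday(d: 2106-07-31) ~> 2106-07-31
// 10. almanac.drift(n: 162) ~> 2107-01-09
// 11. recast.re(v: 3822, u_from: KiB, u_to: MB) ~> 61152/15625
// 12. almanac.drift(n: 381) ~> 2108-01-25
// 13. almanac.mhop(n: 15) ~> 2109-04-25
// 14. almanac.drift(n: -140) ~> 2108-12-06


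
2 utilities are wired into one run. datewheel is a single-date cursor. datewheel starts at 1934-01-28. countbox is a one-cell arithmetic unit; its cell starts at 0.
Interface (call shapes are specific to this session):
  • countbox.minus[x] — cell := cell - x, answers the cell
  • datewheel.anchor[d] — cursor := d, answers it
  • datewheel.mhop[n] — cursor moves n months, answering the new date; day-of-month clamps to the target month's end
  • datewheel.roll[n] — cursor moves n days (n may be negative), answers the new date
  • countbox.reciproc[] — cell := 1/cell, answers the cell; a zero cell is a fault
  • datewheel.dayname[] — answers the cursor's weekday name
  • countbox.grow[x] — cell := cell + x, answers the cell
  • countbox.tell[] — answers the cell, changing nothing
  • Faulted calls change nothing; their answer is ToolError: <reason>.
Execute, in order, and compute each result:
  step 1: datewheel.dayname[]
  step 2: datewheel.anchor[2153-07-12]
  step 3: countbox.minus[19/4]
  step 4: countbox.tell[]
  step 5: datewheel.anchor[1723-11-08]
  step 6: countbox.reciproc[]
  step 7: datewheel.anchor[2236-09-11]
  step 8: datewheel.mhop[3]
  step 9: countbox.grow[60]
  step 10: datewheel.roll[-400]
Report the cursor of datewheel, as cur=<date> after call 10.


Answer: cur=2235-11-07

Derivation:
-> datewheel.dayname()
<- Sunday
-> datewheel.anchor(d='2153-07-12')
<- 2153-07-12
-> countbox.minus(x='19/4')
<- -19/4
-> countbox.tell()
<- -19/4
-> datewheel.anchor(d='1723-11-08')
<- 1723-11-08
-> countbox.reciproc()
<- -4/19
-> datewheel.anchor(d='2236-09-11')
<- 2236-09-11
-> datewheel.mhop(n='3')
<- 2236-12-11
-> countbox.grow(x='60')
<- 1136/19
-> datewheel.roll(n='-400')
<- 2235-11-07


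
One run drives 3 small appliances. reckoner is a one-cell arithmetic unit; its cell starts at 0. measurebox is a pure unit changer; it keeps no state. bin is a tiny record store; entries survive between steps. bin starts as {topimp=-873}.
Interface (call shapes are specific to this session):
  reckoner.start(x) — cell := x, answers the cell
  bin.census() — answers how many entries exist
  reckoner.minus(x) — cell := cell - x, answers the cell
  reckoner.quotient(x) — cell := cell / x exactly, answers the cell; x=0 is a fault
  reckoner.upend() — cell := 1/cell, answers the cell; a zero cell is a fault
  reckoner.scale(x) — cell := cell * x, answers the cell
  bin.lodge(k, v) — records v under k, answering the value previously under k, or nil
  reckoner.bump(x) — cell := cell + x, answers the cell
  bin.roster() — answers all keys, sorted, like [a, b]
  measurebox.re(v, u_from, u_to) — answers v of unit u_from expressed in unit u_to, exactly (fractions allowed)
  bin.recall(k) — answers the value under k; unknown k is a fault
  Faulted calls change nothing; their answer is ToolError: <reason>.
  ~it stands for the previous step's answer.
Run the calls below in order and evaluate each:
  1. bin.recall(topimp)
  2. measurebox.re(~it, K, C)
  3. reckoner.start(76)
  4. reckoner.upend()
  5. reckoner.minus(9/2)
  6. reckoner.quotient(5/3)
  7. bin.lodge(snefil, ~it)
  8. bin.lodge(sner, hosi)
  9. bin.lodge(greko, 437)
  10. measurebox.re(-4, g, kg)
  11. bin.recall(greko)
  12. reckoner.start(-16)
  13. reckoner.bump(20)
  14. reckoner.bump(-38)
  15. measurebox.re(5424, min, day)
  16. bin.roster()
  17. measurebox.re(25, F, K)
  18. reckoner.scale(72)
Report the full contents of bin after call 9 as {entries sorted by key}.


I run bin.recall using k='topimp', and get -873.
Then measurebox.re using v='~it', u_from='K', u_to='C': -22923/20.
Now I run reckoner.start using x='76', which returns 76.
Next I call reckoner.upend: 1/76.
Then reckoner.minus using x='9/2', which returns -341/76.
Invoking reckoner.quotient using x='5/3', which returns -1023/380.
Calling bin.lodge using k='snefil', v='~it', which returns nil.
I run bin.lodge using k='sner', v='hosi', and see nil.
I invoke bin.lodge using k='greko', v='437', which returns nil.
Next I call measurebox.re using v='-4', u_from='g', u_to='kg', yielding -1/250.
Now I run bin.recall using k='greko', giving 437.
Now I run reckoner.start using x='-16', giving -16.
Then reckoner.bump using x='20', giving 4.
I call reckoner.bump using x='-38', yielding -34.
Calling measurebox.re using v='5424', u_from='min', u_to='day', which returns 113/30.
I call bin.roster(), — result: [greko, snefil, sner, topimp].
Now I run measurebox.re using v='25', u_from='F', u_to='K', and observe 48467/180.
Next I call reckoner.scale using x='72', → -2448.

Answer: {greko=437, snefil=-1023/380, sner=hosi, topimp=-873}


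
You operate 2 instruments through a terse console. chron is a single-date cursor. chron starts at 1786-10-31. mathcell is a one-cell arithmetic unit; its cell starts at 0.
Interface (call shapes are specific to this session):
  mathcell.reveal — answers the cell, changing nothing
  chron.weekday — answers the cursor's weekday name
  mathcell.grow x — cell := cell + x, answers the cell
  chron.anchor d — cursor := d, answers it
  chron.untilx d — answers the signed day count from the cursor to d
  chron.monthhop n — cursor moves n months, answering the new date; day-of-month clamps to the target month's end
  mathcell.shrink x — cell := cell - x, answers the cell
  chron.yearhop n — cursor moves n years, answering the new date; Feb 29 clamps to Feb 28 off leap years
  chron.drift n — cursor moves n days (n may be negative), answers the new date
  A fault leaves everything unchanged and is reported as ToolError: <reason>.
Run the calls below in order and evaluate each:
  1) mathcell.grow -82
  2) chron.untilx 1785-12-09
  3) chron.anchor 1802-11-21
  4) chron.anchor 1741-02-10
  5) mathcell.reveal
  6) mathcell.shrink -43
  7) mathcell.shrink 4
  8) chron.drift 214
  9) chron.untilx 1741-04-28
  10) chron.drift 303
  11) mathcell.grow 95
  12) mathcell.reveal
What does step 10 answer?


Next I call grow using x=-82: -82.
Next I call untilx using d=1785-12-09, and see -326.
I use anchor using d=1802-11-21, and get 1802-11-21.
Using anchor using d=1741-02-10, and get 1741-02-10.
Using reveal, and see -82.
Now I run shrink using x=-43: -39.
Calling shrink using x=4, — result: -43.
Using drift using n=214, and observe 1741-09-12.
Invoking untilx using d=1741-04-28, giving -137.
I use drift using n=303, and see 1742-07-12.
Using grow using x=95, yielding 52.
Using reveal, yielding 52.

Answer: 1742-07-12


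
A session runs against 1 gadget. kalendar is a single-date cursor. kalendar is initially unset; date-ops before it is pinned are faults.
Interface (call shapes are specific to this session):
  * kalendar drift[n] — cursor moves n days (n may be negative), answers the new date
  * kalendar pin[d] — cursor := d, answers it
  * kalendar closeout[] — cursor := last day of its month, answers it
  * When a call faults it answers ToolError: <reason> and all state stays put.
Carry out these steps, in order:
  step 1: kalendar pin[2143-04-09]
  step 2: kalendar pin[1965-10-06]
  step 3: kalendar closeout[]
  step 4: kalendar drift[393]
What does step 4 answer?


Answer: 1966-11-28

Derivation:
[in] kalendar pin d='2143-04-09'
[out] 2143-04-09
[in] kalendar pin d='1965-10-06'
[out] 1965-10-06
[in] kalendar closeout
[out] 1965-10-31
[in] kalendar drift n='393'
[out] 1966-11-28
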